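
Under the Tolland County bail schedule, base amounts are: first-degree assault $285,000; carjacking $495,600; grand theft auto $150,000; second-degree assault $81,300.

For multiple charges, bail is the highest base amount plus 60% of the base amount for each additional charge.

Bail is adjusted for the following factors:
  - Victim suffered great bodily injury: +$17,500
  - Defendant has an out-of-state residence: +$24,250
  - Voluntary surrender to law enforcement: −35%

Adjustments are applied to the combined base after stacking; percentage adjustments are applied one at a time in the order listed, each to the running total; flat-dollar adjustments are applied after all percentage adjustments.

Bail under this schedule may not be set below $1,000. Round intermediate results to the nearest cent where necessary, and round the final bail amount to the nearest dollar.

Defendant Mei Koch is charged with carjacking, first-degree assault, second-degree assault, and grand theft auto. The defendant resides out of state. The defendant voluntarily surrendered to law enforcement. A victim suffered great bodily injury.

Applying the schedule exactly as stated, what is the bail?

$565,247

Base amounts from the schedule: carjacking $495,600; first-degree assault $285,000; second-degree assault $81,300; grand theft auto $150,000.
Stacking rule: highest base plus 60% of each additional charge. Highest is carjacking at $495,600. Additional: $285,000 × 60% = $171,000; $81,300 × 60% = $48,780; $150,000 × 60% = $90,000. Combined base = $495,600 + $309,780 = $805,380.
Voluntary surrender to law enforcement (−35%): $805,380 × 0.65 = $523,497.
Victim suffered great bodily injury (+$17,500 flat): $523,497 + $17,500 = $540,997.
Defendant has an out-of-state residence (+$24,250 flat): $540,997 + $24,250 = $565,247.
$565,247 is at or above the $1,000 minimum.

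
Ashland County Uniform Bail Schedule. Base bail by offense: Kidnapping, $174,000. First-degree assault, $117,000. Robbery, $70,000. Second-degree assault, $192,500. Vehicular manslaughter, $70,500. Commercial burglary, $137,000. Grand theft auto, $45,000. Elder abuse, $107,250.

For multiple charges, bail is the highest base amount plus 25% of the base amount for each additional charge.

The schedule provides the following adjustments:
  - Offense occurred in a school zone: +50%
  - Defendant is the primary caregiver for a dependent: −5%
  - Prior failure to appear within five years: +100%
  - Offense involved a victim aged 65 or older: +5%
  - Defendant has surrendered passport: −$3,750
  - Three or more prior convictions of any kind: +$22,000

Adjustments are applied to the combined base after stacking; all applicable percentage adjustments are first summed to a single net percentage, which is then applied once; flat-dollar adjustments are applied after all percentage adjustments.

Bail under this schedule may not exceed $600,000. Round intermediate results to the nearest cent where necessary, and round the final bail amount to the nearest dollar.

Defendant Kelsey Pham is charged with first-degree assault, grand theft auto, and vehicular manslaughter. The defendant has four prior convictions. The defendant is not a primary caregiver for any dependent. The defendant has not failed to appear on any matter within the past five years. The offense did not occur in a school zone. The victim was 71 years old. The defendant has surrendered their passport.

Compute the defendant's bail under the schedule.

Base amounts from the schedule: first-degree assault $117,000; grand theft auto $45,000; vehicular manslaughter $70,500.
Stacking rule: highest base plus 25% of each additional charge. Highest is first-degree assault at $117,000. Additional: $45,000 × 25% = $11,250; $70,500 × 25% = $17,625. Combined base = $117,000 + $28,875 = $145,875.
Offense involved a victim aged 65 or older (+5%): $145,875 × 1.05 = $153,168.75.
Defendant has surrendered passport (−$3,750 flat): $153,168.75 − $3,750 = $149,418.75.
Three or more prior convictions of any kind (+$22,000 flat): $149,418.75 + $22,000 = $171,418.75.
$171,418.75 is within the $600,000 maximum.
Rounded to the nearest dollar: $171,419.

$171,419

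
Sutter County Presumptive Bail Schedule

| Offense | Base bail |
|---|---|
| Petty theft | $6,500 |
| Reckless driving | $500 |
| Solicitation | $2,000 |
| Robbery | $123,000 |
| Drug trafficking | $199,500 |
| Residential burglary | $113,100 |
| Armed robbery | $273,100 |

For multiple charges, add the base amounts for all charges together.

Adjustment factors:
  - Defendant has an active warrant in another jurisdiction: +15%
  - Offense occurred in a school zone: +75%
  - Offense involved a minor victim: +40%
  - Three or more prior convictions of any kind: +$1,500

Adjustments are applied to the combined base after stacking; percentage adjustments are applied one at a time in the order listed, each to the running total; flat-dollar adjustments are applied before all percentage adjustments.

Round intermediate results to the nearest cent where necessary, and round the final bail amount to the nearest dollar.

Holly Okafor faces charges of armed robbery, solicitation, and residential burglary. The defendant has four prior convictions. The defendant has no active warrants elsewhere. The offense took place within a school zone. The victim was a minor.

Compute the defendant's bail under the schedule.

Base amounts from the schedule: armed robbery $273,100; solicitation $2,000; residential burglary $113,100.
Stacking rule: sum of all bases. $273,100 + $2,000 + $113,100 = $388,200.
Three or more prior convictions of any kind (+$1,500 flat): $388,200 + $1,500 = $389,700.
Offense occurred in a school zone (+75%): $389,700 × 1.75 = $681,975.
Offense involved a minor victim (+40%): $681,975 × 1.4 = $954,765.

$954,765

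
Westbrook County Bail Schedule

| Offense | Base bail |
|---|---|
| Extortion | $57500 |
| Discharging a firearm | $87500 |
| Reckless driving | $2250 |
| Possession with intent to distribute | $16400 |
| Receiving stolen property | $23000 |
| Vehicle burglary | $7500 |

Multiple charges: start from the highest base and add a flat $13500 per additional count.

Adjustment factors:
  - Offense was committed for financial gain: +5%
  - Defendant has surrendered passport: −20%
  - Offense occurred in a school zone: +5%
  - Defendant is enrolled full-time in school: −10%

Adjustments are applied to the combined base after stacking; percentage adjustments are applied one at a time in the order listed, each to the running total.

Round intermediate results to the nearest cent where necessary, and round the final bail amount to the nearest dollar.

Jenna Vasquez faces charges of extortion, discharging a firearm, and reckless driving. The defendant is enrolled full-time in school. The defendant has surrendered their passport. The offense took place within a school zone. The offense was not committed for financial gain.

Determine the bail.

$86562

Base amounts from the schedule: extortion $57500; discharging a firearm $87500; reckless driving $2250.
Stacking rule: highest base plus $13500 per additional charge. Highest is discharging a firearm at $87500; 2 additional charges → +$27000. Combined base = $114500.
Defendant has surrendered passport (−20%): $114500 × 0.8 = $91600.
Offense occurred in a school zone (+5%): $91600 × 1.05 = $96180.
Defendant is enrolled full-time in school (−10%): $96180 × 0.9 = $86562.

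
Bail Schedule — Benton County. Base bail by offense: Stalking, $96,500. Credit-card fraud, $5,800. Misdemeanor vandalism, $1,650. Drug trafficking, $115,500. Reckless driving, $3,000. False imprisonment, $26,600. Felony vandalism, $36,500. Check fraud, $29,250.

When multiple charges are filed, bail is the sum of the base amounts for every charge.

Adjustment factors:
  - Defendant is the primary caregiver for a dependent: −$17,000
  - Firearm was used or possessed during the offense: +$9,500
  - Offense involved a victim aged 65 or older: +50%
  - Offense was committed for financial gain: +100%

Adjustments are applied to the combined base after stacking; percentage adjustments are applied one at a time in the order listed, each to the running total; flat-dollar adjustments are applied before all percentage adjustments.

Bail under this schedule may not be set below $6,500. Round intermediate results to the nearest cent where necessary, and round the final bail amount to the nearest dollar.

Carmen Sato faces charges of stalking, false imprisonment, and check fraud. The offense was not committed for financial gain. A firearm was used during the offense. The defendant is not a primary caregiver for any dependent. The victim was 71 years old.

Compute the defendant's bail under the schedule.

Base amounts from the schedule: stalking $96,500; false imprisonment $26,600; check fraud $29,250.
Stacking rule: sum of all bases. $96,500 + $26,600 + $29,250 = $152,350.
Firearm was used or possessed during the offense (+$9,500 flat): $152,350 + $9,500 = $161,850.
Offense involved a victim aged 65 or older (+50%): $161,850 × 1.5 = $242,775.
$242,775 is at or above the $6,500 minimum.

$242,775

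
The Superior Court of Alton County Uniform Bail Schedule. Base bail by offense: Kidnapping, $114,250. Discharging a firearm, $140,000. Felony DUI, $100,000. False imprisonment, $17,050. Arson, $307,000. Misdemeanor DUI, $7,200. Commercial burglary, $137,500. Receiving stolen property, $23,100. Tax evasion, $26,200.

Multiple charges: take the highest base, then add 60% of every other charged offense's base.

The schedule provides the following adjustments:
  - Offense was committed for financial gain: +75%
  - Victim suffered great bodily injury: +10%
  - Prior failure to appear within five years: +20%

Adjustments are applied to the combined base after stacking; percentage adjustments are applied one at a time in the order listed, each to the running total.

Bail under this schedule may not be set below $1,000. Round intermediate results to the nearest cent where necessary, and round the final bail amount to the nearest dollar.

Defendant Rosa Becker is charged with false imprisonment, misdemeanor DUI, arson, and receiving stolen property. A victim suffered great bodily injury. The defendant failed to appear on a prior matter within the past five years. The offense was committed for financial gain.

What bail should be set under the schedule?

Base amounts from the schedule: false imprisonment $17,050; misdemeanor DUI $7,200; arson $307,000; receiving stolen property $23,100.
Stacking rule: highest base plus 60% of each additional charge. Highest is arson at $307,000. Additional: $17,050 × 60% = $10,230; $7,200 × 60% = $4,320; $23,100 × 60% = $13,860. Combined base = $307,000 + $28,410 = $335,410.
Offense was committed for financial gain (+75%): $335,410 × 1.75 = $586,967.50.
Victim suffered great bodily injury (+10%): $586,967.50 × 1.1 = $645,664.25.
Prior failure to appear within five years (+20%): $645,664.25 × 1.2 = $774,797.10.
$774,797.10 is at or above the $1,000 minimum.
Rounded to the nearest dollar: $774,797.

$774,797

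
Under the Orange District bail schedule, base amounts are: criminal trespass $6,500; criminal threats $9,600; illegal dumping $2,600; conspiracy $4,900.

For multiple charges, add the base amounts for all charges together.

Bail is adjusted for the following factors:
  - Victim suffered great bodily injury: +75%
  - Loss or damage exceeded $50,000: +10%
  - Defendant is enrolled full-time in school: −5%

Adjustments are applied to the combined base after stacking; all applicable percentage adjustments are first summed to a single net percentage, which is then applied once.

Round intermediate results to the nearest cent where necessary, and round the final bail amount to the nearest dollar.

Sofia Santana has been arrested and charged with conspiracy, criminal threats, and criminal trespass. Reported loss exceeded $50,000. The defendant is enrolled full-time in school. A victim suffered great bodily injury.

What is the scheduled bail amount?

$37,800

Base amounts from the schedule: conspiracy $4,900; criminal threats $9,600; criminal trespass $6,500.
Stacking rule: sum of all bases. $4,900 + $9,600 + $6,500 = $21,000.
Net percentage adjustment: +75% +10% −5% = +80%. $21,000 × 1.8 = $37,800.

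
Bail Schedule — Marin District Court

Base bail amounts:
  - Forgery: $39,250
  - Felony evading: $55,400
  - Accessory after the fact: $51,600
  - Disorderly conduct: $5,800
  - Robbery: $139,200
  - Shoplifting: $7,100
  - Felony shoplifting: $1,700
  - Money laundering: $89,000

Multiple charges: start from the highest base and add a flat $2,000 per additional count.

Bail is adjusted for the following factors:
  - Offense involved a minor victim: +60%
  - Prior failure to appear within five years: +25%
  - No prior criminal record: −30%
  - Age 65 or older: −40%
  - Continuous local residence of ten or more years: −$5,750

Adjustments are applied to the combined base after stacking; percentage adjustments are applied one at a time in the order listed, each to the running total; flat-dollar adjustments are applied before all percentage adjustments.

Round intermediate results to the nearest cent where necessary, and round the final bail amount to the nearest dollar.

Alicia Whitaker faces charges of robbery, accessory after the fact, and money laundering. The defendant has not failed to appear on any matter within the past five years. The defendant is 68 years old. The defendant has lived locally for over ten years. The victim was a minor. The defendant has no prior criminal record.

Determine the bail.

Base amounts from the schedule: robbery $139,200; accessory after the fact $51,600; money laundering $89,000.
Stacking rule: highest base plus $2,000 per additional charge. Highest is robbery at $139,200; 2 additional charges → +$4,000. Combined base = $143,200.
Continuous local residence of ten or more years (−$5,750 flat): $143,200 − $5,750 = $137,450.
Offense involved a minor victim (+60%): $137,450 × 1.6 = $219,920.
No prior criminal record (−30%): $219,920 × 0.7 = $153,944.
Age 65 or older (−40%): $153,944 × 0.6 = $92,366.40.
Rounded to the nearest dollar: $92,366.

$92,366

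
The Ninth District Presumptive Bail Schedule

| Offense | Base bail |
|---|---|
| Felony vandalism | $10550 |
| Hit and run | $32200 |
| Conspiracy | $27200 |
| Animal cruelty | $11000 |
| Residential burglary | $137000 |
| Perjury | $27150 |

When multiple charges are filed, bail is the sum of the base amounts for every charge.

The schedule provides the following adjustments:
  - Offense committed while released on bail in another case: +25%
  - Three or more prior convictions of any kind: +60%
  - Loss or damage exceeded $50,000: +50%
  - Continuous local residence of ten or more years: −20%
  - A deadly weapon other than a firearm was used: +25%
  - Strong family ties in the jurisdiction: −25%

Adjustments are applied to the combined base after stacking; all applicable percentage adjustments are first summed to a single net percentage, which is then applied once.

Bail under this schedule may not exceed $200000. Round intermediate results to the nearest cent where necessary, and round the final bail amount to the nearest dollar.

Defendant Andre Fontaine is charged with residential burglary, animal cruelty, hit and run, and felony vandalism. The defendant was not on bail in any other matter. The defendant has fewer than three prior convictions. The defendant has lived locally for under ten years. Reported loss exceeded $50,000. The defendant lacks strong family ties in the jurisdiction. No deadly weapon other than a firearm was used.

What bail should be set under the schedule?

Base amounts from the schedule: residential burglary $137000; animal cruelty $11000; hit and run $32200; felony vandalism $10550.
Stacking rule: sum of all bases. $137000 + $11000 + $32200 + $10550 = $190750.
Loss or damage exceeded $50,000 (+50%): $190750 × 1.5 = $286125.
Result $286125 exceeds the maximum of $200000; bail is capped at $200000.

$200000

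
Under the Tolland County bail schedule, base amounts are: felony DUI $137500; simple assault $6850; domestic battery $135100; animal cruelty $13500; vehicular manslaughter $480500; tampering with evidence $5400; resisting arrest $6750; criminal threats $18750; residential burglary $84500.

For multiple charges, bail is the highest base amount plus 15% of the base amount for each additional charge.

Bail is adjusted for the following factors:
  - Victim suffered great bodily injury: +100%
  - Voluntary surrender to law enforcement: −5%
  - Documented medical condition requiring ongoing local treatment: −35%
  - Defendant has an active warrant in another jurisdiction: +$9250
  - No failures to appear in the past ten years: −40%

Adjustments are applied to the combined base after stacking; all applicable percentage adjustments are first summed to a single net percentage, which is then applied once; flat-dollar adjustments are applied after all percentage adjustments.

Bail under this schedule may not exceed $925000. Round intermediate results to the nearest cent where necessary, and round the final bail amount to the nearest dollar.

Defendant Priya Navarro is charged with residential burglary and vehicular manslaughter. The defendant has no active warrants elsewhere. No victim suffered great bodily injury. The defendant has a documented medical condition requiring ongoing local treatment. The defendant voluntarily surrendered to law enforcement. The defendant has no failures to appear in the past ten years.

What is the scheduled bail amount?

Base amounts from the schedule: residential burglary $84500; vehicular manslaughter $480500.
Stacking rule: highest base plus 15% of each additional charge. Highest is vehicular manslaughter at $480500. Additional: $84500 × 15% = $12675. Combined base = $480500 + $12675 = $493175.
Net percentage adjustment: −5% −35% −40% = −80%. $493175 × 0.2 = $98635.
$98635 is within the $925000 maximum.

$98635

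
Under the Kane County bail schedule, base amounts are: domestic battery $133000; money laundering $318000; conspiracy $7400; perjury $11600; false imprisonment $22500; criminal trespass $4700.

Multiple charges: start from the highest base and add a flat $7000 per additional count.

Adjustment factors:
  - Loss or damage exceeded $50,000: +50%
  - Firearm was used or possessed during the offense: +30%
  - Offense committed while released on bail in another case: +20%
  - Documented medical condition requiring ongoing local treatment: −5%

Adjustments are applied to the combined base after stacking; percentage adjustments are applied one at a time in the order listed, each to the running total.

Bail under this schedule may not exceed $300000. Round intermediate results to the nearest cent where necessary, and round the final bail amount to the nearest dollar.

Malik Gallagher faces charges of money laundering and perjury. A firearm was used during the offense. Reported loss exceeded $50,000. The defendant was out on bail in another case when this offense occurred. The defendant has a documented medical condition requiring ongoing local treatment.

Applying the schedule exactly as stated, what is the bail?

Base amounts from the schedule: money laundering $318000; perjury $11600.
Stacking rule: highest base plus $7000 per additional charge. Highest is money laundering at $318000; 1 additional charge → +$7000. Combined base = $325000.
Loss or damage exceeded $50,000 (+50%): $325000 × 1.5 = $487500.
Firearm was used or possessed during the offense (+30%): $487500 × 1.3 = $633750.
Offense committed while released on bail in another case (+20%): $633750 × 1.2 = $760500.
Documented medical condition requiring ongoing local treatment (−5%): $760500 × 0.95 = $722475.
Result $722475 exceeds the maximum of $300000; bail is capped at $300000.

$300000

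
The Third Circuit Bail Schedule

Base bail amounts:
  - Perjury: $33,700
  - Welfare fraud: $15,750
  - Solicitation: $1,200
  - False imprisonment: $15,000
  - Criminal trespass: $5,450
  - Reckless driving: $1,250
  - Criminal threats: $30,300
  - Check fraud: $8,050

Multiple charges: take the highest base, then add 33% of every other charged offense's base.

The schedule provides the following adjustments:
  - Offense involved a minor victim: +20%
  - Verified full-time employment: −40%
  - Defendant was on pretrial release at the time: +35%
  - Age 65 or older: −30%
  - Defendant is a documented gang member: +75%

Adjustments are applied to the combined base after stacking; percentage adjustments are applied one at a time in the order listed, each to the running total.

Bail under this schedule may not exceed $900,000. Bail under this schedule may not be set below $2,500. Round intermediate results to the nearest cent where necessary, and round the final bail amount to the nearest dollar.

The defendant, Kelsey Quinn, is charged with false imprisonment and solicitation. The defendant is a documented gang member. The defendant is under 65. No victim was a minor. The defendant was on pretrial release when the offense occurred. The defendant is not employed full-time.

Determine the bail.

$36,373

Base amounts from the schedule: false imprisonment $15,000; solicitation $1,200.
Stacking rule: highest base plus 33% of each additional charge. Highest is false imprisonment at $15,000. Additional: $1,200 × 33% = $396. Combined base = $15,000 + $396 = $15,396.
Defendant was on pretrial release at the time (+35%): $15,396 × 1.35 = $20,784.60.
Defendant is a documented gang member (+75%): $20,784.60 × 1.75 = $36,373.05.
$36,373.05 is within the $900,000 maximum.
$36,373.05 is at or above the $2,500 minimum.
Rounded to the nearest dollar: $36,373.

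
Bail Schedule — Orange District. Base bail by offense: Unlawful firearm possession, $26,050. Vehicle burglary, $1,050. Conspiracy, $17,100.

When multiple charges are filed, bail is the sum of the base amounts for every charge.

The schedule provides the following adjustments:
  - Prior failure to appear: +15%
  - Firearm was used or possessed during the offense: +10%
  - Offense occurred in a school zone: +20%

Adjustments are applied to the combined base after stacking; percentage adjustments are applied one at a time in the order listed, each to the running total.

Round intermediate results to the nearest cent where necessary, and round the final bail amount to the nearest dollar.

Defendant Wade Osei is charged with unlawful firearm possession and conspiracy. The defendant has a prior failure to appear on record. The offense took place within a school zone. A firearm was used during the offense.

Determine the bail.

$65,502

Base amounts from the schedule: unlawful firearm possession $26,050; conspiracy $17,100.
Stacking rule: sum of all bases. $26,050 + $17,100 = $43,150.
Prior failure to appear (+15%): $43,150 × 1.15 = $49,622.50.
Firearm was used or possessed during the offense (+10%): $49,622.50 × 1.1 = $54,584.75.
Offense occurred in a school zone (+20%): $54,584.75 × 1.2 = $65,501.70.
Rounded to the nearest dollar: $65,502.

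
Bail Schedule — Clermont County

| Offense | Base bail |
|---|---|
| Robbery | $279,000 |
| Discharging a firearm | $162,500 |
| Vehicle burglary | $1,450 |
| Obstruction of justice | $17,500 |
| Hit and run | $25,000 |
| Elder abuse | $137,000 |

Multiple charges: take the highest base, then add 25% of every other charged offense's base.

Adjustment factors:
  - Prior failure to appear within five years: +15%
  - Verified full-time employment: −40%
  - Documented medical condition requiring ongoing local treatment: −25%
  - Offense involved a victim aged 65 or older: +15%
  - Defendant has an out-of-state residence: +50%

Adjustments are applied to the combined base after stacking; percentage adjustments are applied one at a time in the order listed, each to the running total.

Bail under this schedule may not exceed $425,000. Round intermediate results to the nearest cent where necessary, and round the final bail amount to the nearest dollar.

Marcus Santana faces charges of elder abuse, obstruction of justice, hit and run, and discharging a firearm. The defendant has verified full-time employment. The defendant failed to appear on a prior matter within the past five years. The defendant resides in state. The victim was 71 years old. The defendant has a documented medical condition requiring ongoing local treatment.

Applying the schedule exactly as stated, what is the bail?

Base amounts from the schedule: elder abuse $137,000; obstruction of justice $17,500; hit and run $25,000; discharging a firearm $162,500.
Stacking rule: highest base plus 25% of each additional charge. Highest is discharging a firearm at $162,500. Additional: $137,000 × 25% = $34,250; $17,500 × 25% = $4,375; $25,000 × 25% = $6,250. Combined base = $162,500 + $44,875 = $207,375.
Prior failure to appear within five years (+15%): $207,375 × 1.15 = $238,481.25.
Verified full-time employment (−40%): $238,481.25 × 0.6 = $143,088.75.
Documented medical condition requiring ongoing local treatment (−25%): $143,088.75 × 0.75 = $107,316.56.
Offense involved a victim aged 65 or older (+15%): $107,316.56 × 1.15 = $123,414.04.
$123,414.04 is within the $425,000 maximum.
Rounded to the nearest dollar: $123,414.

$123,414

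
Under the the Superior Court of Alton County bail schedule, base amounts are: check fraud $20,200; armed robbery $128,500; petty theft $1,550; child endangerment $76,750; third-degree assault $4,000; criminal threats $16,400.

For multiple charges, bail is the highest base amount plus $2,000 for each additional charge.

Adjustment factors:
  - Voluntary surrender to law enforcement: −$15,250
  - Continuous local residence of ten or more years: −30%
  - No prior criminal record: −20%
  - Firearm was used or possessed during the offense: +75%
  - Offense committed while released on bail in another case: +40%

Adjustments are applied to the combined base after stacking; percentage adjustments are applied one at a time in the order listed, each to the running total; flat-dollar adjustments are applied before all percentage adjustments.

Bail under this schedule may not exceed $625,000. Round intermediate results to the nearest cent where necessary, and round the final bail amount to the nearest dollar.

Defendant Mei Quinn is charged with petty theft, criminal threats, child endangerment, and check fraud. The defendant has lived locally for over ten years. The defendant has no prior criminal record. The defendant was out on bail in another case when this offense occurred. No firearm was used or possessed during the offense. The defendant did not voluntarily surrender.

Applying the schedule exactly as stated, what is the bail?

Base amounts from the schedule: petty theft $1,550; criminal threats $16,400; child endangerment $76,750; check fraud $20,200.
Stacking rule: highest base plus $2,000 per additional charge. Highest is child endangerment at $76,750; 3 additional charges → +$6,000. Combined base = $82,750.
Continuous local residence of ten or more years (−30%): $82,750 × 0.7 = $57,925.
No prior criminal record (−20%): $57,925 × 0.8 = $46,340.
Offense committed while released on bail in another case (+40%): $46,340 × 1.4 = $64,876.
$64,876 is within the $625,000 maximum.

$64,876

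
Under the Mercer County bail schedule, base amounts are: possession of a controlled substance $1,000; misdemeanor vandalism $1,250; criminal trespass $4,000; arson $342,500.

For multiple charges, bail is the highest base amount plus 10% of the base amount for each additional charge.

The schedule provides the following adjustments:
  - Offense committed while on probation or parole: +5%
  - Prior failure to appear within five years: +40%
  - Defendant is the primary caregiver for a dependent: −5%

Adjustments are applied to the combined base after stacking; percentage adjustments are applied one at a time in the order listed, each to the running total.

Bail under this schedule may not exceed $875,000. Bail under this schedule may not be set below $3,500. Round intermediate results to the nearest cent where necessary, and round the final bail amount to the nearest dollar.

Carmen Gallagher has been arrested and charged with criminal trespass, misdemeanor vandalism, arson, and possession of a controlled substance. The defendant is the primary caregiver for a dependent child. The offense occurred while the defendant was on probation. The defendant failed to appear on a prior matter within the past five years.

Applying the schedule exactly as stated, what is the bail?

$479,174

Base amounts from the schedule: criminal trespass $4,000; misdemeanor vandalism $1,250; arson $342,500; possession of a controlled substance $1,000.
Stacking rule: highest base plus 10% of each additional charge. Highest is arson at $342,500. Additional: $4,000 × 10% = $400; $1,250 × 10% = $125; $1,000 × 10% = $100. Combined base = $342,500 + $625 = $343,125.
Offense committed while on probation or parole (+5%): $343,125 × 1.05 = $360,281.25.
Prior failure to appear within five years (+40%): $360,281.25 × 1.4 = $504,393.75.
Defendant is the primary caregiver for a dependent (−5%): $504,393.75 × 0.95 = $479,174.06.
$479,174.06 is within the $875,000 maximum.
$479,174.06 is at or above the $3,500 minimum.
Rounded to the nearest dollar: $479,174.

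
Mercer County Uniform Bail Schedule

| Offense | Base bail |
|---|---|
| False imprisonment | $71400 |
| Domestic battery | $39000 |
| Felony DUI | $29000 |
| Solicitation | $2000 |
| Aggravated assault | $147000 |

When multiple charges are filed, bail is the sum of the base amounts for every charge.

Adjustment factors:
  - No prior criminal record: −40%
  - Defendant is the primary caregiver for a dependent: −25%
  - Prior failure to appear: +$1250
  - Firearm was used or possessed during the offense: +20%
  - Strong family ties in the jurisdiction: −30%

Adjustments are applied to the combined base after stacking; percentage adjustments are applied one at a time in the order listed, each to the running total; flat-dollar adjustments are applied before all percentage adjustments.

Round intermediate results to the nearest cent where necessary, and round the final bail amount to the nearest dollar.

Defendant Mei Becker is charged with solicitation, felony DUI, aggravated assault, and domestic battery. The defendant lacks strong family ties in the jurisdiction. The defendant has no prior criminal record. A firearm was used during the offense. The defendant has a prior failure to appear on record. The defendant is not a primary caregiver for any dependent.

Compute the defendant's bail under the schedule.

$157140

Base amounts from the schedule: solicitation $2000; felony DUI $29000; aggravated assault $147000; domestic battery $39000.
Stacking rule: sum of all bases. $2000 + $29000 + $147000 + $39000 = $217000.
Prior failure to appear (+$1250 flat): $217000 + $1250 = $218250.
No prior criminal record (−40%): $218250 × 0.6 = $130950.
Firearm was used or possessed during the offense (+20%): $130950 × 1.2 = $157140.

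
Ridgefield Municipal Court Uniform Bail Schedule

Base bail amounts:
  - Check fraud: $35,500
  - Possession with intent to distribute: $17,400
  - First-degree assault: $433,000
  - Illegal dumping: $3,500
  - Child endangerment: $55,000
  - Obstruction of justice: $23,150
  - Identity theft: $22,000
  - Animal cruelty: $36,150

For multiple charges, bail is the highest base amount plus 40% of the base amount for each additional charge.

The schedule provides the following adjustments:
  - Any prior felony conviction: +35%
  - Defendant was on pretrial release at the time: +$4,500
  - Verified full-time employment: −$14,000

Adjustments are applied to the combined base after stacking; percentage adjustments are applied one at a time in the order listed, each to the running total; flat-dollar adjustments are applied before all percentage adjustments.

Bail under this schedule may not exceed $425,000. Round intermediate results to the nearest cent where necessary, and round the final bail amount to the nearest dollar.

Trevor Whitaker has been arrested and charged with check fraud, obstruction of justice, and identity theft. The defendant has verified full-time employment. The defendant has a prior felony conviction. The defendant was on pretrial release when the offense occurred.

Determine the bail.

Base amounts from the schedule: check fraud $35,500; obstruction of justice $23,150; identity theft $22,000.
Stacking rule: highest base plus 40% of each additional charge. Highest is check fraud at $35,500. Additional: $23,150 × 40% = $9,260; $22,000 × 40% = $8,800. Combined base = $35,500 + $18,060 = $53,560.
Defendant was on pretrial release at the time (+$4,500 flat): $53,560 + $4,500 = $58,060.
Verified full-time employment (−$14,000 flat): $58,060 − $14,000 = $44,060.
Any prior felony conviction (+35%): $44,060 × 1.35 = $59,481.
$59,481 is within the $425,000 maximum.

$59,481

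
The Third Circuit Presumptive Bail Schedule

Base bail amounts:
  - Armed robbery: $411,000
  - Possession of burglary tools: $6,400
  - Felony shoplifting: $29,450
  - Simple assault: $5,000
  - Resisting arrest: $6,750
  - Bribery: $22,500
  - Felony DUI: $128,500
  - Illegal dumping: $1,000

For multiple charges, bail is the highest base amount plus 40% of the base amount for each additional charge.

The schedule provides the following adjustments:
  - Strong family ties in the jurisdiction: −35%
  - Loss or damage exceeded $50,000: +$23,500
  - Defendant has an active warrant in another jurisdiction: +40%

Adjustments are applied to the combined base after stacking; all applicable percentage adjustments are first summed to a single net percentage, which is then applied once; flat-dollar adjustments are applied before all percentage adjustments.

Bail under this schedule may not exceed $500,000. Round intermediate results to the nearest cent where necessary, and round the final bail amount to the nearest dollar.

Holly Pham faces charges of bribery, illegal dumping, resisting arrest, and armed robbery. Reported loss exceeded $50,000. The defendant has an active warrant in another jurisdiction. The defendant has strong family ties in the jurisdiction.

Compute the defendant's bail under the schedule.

Base amounts from the schedule: bribery $22,500; illegal dumping $1,000; resisting arrest $6,750; armed robbery $411,000.
Stacking rule: highest base plus 40% of each additional charge. Highest is armed robbery at $411,000. Additional: $22,500 × 40% = $9,000; $1,000 × 40% = $400; $6,750 × 40% = $2,700. Combined base = $411,000 + $12,100 = $423,100.
Loss or damage exceeded $50,000 (+$23,500 flat): $423,100 + $23,500 = $446,600.
Net percentage adjustment: −35% +40% = +5%. $446,600 × 1.05 = $468,930.
$468,930 is within the $500,000 maximum.

$468,930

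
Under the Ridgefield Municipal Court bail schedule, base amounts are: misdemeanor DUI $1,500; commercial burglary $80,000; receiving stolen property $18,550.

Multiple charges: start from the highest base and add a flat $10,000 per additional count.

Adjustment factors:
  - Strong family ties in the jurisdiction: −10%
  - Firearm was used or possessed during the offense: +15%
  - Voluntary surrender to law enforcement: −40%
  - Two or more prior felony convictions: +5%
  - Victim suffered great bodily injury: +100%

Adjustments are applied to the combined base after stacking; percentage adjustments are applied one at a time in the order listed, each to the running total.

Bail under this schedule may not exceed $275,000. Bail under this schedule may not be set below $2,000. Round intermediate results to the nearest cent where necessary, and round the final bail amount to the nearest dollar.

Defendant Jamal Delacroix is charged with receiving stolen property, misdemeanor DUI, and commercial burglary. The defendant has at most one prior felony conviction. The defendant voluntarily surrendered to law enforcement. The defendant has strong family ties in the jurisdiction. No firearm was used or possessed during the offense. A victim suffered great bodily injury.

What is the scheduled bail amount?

Base amounts from the schedule: receiving stolen property $18,550; misdemeanor DUI $1,500; commercial burglary $80,000.
Stacking rule: highest base plus $10,000 per additional charge. Highest is commercial burglary at $80,000; 2 additional charges → +$20,000. Combined base = $100,000.
Strong family ties in the jurisdiction (−10%): $100,000 × 0.9 = $90,000.
Voluntary surrender to law enforcement (−40%): $90,000 × 0.6 = $54,000.
Victim suffered great bodily injury (+100%): $54,000 × 2 = $108,000.
$108,000 is within the $275,000 maximum.
$108,000 is at or above the $2,000 minimum.

$108,000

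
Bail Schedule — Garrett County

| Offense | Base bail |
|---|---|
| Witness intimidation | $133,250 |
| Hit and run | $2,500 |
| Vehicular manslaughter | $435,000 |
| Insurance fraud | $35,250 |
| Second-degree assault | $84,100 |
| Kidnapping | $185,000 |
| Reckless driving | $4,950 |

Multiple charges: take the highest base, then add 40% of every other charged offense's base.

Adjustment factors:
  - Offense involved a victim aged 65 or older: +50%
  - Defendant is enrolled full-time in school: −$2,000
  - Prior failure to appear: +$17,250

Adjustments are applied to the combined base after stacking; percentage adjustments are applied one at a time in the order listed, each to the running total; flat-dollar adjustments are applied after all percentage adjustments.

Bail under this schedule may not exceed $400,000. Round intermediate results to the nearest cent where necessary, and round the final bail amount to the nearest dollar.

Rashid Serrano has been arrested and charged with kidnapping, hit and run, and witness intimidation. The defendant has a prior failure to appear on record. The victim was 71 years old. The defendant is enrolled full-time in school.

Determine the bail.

Base amounts from the schedule: kidnapping $185,000; hit and run $2,500; witness intimidation $133,250.
Stacking rule: highest base plus 40% of each additional charge. Highest is kidnapping at $185,000. Additional: $2,500 × 40% = $1,000; $133,250 × 40% = $53,300. Combined base = $185,000 + $54,300 = $239,300.
Offense involved a victim aged 65 or older (+50%): $239,300 × 1.5 = $358,950.
Defendant is enrolled full-time in school (−$2,000 flat): $358,950 − $2,000 = $356,950.
Prior failure to appear (+$17,250 flat): $356,950 + $17,250 = $374,200.
$374,200 is within the $400,000 maximum.

$374,200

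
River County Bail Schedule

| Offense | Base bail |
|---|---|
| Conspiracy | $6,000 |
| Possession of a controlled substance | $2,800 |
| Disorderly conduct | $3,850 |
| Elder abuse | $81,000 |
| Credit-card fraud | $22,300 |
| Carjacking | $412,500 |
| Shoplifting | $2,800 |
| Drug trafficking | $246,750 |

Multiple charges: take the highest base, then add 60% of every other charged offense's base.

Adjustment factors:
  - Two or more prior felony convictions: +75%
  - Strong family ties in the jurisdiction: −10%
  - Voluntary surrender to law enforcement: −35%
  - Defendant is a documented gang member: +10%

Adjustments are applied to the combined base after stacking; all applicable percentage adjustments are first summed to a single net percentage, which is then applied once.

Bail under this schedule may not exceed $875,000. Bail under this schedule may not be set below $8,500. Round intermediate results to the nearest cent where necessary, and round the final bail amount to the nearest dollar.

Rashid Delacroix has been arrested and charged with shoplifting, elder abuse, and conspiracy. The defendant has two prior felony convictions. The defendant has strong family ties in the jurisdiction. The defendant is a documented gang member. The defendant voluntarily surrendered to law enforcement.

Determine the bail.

$120,792

Base amounts from the schedule: shoplifting $2,800; elder abuse $81,000; conspiracy $6,000.
Stacking rule: highest base plus 60% of each additional charge. Highest is elder abuse at $81,000. Additional: $2,800 × 60% = $1,680; $6,000 × 60% = $3,600. Combined base = $81,000 + $5,280 = $86,280.
Net percentage adjustment: +75% −10% −35% +10% = +40%. $86,280 × 1.4 = $120,792.
$120,792 is within the $875,000 maximum.
$120,792 is at or above the $8,500 minimum.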